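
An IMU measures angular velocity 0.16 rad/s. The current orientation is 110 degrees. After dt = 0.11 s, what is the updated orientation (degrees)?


delta_theta = w * dt = 0.16 * 0.11 = 0.0176 rad
= 1.0084 deg
theta_new = 110 + 1.0084 = 111.0084 deg


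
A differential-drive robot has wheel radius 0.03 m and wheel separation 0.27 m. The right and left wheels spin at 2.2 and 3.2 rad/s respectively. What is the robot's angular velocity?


vR = r*wR = 0.03*2.2 = 0.066 m/s
vL = r*wL = 0.03*3.2 = 0.096 m/s
v = (vR+vL)/2 = 0.081 m/s
omega = (vR-vL)/L = -0.1111 rad/s
angular velocity = -0.1111 rad/s


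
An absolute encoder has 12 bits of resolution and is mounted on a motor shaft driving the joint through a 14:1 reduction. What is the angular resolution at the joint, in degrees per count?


counts = 2^12 = 4096
effective counts at joint = 4096 * 14 = 57344
resolution = 360 / 57344
= 0.0063 deg/count


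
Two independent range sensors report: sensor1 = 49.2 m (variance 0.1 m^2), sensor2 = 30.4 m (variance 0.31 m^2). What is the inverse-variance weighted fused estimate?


w1 = (1/var1) / (1/var1 + 1/var2)
   = 10.0 / (10.0 + 3.2258) = 0.7561
w2 = 1 - w1 = 0.2439
fused = w1*s1 + w2*s2 = 37.2 + 7.4146
= 44.6146 m


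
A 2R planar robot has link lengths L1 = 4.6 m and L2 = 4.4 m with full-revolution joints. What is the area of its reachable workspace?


r_max = L1 + L2 = 9.0 m
r_min = |L1 - L2| = 0.2 m
Area = pi*(r_max^2 - r_min^2)
= pi*(81.0 - 0.04)
= pi * 80.96
= 254.3433 m^2


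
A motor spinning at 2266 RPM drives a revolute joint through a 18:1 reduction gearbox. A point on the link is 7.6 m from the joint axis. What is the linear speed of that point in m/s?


omega_motor = 2266 * 2*pi/60 = 237.295 rad/s
omega_joint = omega_motor / 18 = 13.1831 rad/s
v = omega_joint * r = 13.1831 * 7.6
= 100.1912 m/s


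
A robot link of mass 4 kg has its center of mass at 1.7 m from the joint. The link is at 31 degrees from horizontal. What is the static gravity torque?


tau = m*g*L*cos(angle)
= 4 * 9.81 * 1.7 * cos(31 deg)
= 4 * 9.81 * 1.7 * 0.8572
= 57.1799 Nm


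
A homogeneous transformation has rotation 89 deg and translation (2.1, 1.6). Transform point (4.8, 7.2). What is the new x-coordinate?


x' = cos(theta)*px - sin(theta)*py + tx
= 0.0175*4.8 - 0.9998*7.2 + 2.1
= -5.0151


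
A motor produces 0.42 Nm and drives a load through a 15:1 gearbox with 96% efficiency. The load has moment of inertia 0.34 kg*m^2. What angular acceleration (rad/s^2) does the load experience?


tau_out = tau_motor * N * eta
= 0.42 * 15 * 0.96 = 6.048 Nm
alpha = tau_out / I = 6.048 / 0.34
= 17.7882 rad/s^2


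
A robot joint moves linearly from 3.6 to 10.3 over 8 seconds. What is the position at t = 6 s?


s = t/T = 6/8 = 0.75
p(t) = p0 + (pf-p0)*s
= 3.6 + (10.3 - 3.6) * 0.75
= 8.625


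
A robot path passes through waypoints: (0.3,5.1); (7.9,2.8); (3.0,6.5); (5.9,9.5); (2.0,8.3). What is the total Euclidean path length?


Segment lengths:
  seg1 = sqrt((7.6)^2 + (-2.3)^2) = 7.9404
  seg2 = sqrt((-4.9)^2 + (3.7)^2) = 6.14
  seg3 = sqrt((2.9)^2 + (3.0)^2) = 4.1725
  seg4 = sqrt((-3.9)^2 + (-1.2)^2) = 4.0804
Total = 22.3334


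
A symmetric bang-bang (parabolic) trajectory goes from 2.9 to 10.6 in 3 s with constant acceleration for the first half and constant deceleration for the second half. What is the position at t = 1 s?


Symmetric rest-to-rest: each phase covers (pf-p0)/2 in time T/2. 0.5*a*(T/2)^2 = (pf-p0)/2 => a = 4*(pf-p0)/T^2
a = 4*(10.6-2.9)/3^2 = 3.4222
t = 1 is in the acceleration phase (t <= T/2).
p = p0 + 0.5*a*t^2 = 2.9 + 0.5*3.4222*1^2
= 4.6111


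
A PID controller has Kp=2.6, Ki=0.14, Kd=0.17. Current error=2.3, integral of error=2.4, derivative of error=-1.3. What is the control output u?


u = Kp*e + Ki*int(e) + Kd*de/dt
= 2.6*2.3 + 0.14*2.4 + 0.17*(-1.3)
= 5.98 + 0.336 + -0.221
= 6.095


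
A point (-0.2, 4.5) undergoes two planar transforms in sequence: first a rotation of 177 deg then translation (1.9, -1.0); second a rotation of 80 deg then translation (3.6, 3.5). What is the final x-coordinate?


After transform 1:
x1 = cos(177)*-0.2 - sin(177)*4.5 + 1.9 = 1.8642
y1 = sin(177)*-0.2 + cos(177)*4.5 + -1.0 = -5.5043
After transform 2:
x2 = cos(80)*1.8642 - sin(80)*-5.5043 + 3.6
= 9.3444


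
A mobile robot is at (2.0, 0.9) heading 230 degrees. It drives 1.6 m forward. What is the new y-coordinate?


y_new = y0 + d*sin(theta)
= 0.9 + 1.6*sin(230)
= 0.9 + -1.2257
= -0.3257


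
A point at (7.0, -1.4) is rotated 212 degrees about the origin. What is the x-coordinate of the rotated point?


x' = x*cos(theta) - y*sin(theta)
cos(212 deg) = -0.848, sin(212 deg) = -0.5299
x' = 7.0 * -0.848 - -1.4 * -0.5299
= -5.9363 - 0.7419
= -6.6782


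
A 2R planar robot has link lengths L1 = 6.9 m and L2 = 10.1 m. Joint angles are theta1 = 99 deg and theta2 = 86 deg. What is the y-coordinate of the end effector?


Convert angles to radians: theta1 = 1.7279, theta2 = 1.501
y = L1*sin(theta1) + L2*sin(theta1+theta2)
y = 6.815 + -0.8803
y = 5.9348


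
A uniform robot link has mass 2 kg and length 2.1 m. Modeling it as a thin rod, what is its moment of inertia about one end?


I = (1/3) * m * L^2
= (1/3) * 2 * 2.1^2
= 0.333333 * 2 * 4.41
= 2.94 kg*m^2


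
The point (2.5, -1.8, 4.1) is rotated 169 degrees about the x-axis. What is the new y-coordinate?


Rotation about x-axis: y' = y*cos(theta) - z*sin(theta)
= -1.8 * -0.9816 - 4.1 * 0.1908
= 0.9846


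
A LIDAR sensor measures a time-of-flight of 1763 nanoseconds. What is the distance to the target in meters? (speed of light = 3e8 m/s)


tof = 1763 ns = 1.763e-06 s
dist = c * tof / 2
= 3e8 * 1.763e-06 / 2
= 264.45 m


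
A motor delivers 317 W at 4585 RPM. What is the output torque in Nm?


omega = 4585 * 2*pi/60 = 480.1401 rad/s
tau = P / omega = 317 / 480.1401
= 0.6602 Nm


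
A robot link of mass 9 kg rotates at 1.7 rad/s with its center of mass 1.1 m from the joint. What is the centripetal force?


F = m * omega^2 * r
= 9 * 1.7^2 * 1.1
= 9 * 2.89 * 1.1
= 28.611 N


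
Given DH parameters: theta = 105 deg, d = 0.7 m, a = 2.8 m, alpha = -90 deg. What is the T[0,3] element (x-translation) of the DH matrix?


T[0,3] = a * cos(theta)
= 2.8 * cos(105 deg)
= 2.8 * -0.2588
= -0.7247


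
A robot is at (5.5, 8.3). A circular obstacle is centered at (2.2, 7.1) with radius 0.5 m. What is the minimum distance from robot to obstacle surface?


center_dist = sqrt((5.5-2.2)^2 + (8.3-7.1)^2)
= sqrt(10.89 + 1.44)
= 3.5114
min_dist = center_dist - radius = 3.5114 - 0.5 = 3.0114 m


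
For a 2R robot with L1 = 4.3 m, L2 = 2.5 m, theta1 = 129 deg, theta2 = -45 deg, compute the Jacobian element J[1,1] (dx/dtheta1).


J[1,1] = -L1*sin(t1) - L2*sin(t1+t2)
= -4.3*sin(129) - 2.5*sin(84)
= -5.828


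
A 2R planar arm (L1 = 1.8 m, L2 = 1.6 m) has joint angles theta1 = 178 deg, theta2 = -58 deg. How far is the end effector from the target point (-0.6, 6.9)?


End effector via forward kinematics:
x = L1*cos(t1) + L2*cos(t1+t2) = -2.5989
y = L1*sin(t1) + L2*sin(t1+t2) = 1.4485
Distance to target:
d = sqrt((-0.6 - -2.5989)^2 + (6.9 - 1.4485)^2)
= sqrt(3.9956 + 29.7193)
= 5.8065 m


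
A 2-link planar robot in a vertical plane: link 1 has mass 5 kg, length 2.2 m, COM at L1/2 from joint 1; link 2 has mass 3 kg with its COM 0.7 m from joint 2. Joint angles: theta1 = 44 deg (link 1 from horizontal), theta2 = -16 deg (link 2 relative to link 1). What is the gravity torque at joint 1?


Horizontal distance from joint 1 to link-1 COM:
  x_c1 = (L1/2)*cos(t1) = 1.1 * 0.7193 = 0.7913 m
Horizontal distance from joint 1 to link-2 COM:
  x_c2 = L1*cos(t1) + Lc2*cos(t1+t2)
       = 2.2*0.7193 + 0.7*0.8829 = 2.2006 m
tau1 = m1*g*x_c1 + m2*g*x_c2
     = 5*9.81*0.7913 + 3*9.81*2.2006
     = 38.812 + 64.764
     = 103.576 Nm


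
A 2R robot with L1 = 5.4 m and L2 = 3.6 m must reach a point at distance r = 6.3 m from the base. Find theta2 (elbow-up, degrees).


cos(theta2) = (r^2 - L1^2 - L2^2) / (2*L1*L2)
cos(theta2) = (39.69 - 29.16 - 12.96) / 38.88
cos(theta2) = -0.0625
theta2 = 93.5833 degrees


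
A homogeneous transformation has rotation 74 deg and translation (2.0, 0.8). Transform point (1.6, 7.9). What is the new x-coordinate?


x' = cos(theta)*px - sin(theta)*py + tx
= 0.2756*1.6 - 0.9613*7.9 + 2.0
= -5.1529


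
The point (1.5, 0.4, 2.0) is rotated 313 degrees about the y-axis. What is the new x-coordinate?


Rotation about y-axis: x' = x*cos(theta) + z*sin(theta)
= 1.5 * 0.682 + 2.0 * -0.7314
= -0.4397


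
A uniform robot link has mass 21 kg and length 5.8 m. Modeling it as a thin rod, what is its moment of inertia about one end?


I = (1/3) * m * L^2
= (1/3) * 21 * 5.8^2
= 0.333333 * 21 * 33.64
= 235.48 kg*m^2


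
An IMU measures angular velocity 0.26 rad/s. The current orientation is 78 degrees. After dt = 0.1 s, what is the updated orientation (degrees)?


delta_theta = w * dt = 0.26 * 0.1 = 0.026 rad
= 1.4897 deg
theta_new = 78 + 1.4897 = 79.4897 deg


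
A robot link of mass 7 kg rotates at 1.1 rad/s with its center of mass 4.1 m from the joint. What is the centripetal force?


F = m * omega^2 * r
= 7 * 1.1^2 * 4.1
= 7 * 1.21 * 4.1
= 34.727 N


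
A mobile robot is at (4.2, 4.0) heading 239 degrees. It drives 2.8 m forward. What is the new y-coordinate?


y_new = y0 + d*sin(theta)
= 4.0 + 2.8*sin(239)
= 4.0 + -2.4001
= 1.5999


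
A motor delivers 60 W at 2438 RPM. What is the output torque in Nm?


omega = 2438 * 2*pi/60 = 255.3068 rad/s
tau = P / omega = 60 / 255.3068
= 0.235 Nm


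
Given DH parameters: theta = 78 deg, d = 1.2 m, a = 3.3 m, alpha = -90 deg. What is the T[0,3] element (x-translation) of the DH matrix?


T[0,3] = a * cos(theta)
= 3.3 * cos(78 deg)
= 3.3 * 0.2079
= 0.6861


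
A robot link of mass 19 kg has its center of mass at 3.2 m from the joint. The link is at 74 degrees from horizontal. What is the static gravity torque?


tau = m*g*L*cos(angle)
= 19 * 9.81 * 3.2 * cos(74 deg)
= 19 * 9.81 * 3.2 * 0.2756
= 164.4033 Nm


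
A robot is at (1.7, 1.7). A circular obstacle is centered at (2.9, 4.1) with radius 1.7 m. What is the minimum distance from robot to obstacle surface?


center_dist = sqrt((1.7-2.9)^2 + (1.7-4.1)^2)
= sqrt(1.44 + 5.76)
= 2.6833
min_dist = center_dist - radius = 2.6833 - 1.7 = 0.9833 m


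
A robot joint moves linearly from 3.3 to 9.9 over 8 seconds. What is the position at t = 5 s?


s = t/T = 5/8 = 0.625
p(t) = p0 + (pf-p0)*s
= 3.3 + (9.9 - 3.3) * 0.625
= 7.425


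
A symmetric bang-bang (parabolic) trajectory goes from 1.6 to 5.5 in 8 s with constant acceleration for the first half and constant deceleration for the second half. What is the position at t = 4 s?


Symmetric rest-to-rest: each phase covers (pf-p0)/2 in time T/2. 0.5*a*(T/2)^2 = (pf-p0)/2 => a = 4*(pf-p0)/T^2
a = 4*(5.5-1.6)/8^2 = 0.2437
t = 4 is in the acceleration phase (t <= T/2).
p = p0 + 0.5*a*t^2 = 1.6 + 0.5*0.2437*4^2
= 3.55


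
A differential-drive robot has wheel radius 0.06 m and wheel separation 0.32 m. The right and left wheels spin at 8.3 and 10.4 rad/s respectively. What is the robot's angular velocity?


vR = r*wR = 0.06*8.3 = 0.498 m/s
vL = r*wL = 0.06*10.4 = 0.624 m/s
v = (vR+vL)/2 = 0.561 m/s
omega = (vR-vL)/L = -0.3937 rad/s
angular velocity = -0.3937 rad/s


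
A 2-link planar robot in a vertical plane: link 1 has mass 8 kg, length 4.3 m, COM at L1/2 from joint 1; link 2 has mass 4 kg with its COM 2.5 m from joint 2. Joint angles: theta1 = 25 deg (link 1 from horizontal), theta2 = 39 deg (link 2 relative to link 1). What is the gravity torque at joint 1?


Horizontal distance from joint 1 to link-1 COM:
  x_c1 = (L1/2)*cos(t1) = 2.15 * 0.9063 = 1.9486 m
Horizontal distance from joint 1 to link-2 COM:
  x_c2 = L1*cos(t1) + Lc2*cos(t1+t2)
       = 4.3*0.9063 + 2.5*0.4384 = 4.9931 m
tau1 = m1*g*x_c1 + m2*g*x_c2
     = 8*9.81*1.9486 + 4*9.81*4.9931
     = 152.9231 + 195.9273
     = 348.8505 Nm


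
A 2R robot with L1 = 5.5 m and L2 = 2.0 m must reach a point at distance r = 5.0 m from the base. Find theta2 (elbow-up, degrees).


cos(theta2) = (r^2 - L1^2 - L2^2) / (2*L1*L2)
cos(theta2) = (25.0 - 30.25 - 4.0) / 22.0
cos(theta2) = -0.420455
theta2 = 114.8633 degrees


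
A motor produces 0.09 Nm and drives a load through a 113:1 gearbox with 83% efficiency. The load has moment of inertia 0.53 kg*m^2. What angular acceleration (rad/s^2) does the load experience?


tau_out = tau_motor * N * eta
= 0.09 * 113 * 0.83 = 8.4411 Nm
alpha = tau_out / I = 8.4411 / 0.53
= 15.9266 rad/s^2


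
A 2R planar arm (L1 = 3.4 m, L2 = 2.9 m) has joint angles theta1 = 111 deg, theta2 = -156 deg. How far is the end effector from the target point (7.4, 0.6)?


End effector via forward kinematics:
x = L1*cos(t1) + L2*cos(t1+t2) = 0.8322
y = L1*sin(t1) + L2*sin(t1+t2) = 1.1236
Distance to target:
d = sqrt((7.4 - 0.8322)^2 + (0.6 - 1.1236)^2)
= sqrt(43.1365 + 0.2741)
= 6.5887 m


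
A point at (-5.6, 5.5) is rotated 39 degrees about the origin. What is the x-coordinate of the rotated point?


x' = x*cos(theta) - y*sin(theta)
cos(39 deg) = 0.7771, sin(39 deg) = 0.6293
x' = -5.6 * 0.7771 - 5.5 * 0.6293
= -4.352 - 3.4613
= -7.8133


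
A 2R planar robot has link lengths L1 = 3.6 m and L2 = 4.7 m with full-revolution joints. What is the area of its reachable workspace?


r_max = L1 + L2 = 8.3 m
r_min = |L1 - L2| = 1.1 m
Area = pi*(r_max^2 - r_min^2)
= pi*(68.89 - 1.21)
= pi * 67.68
= 212.623 m^2


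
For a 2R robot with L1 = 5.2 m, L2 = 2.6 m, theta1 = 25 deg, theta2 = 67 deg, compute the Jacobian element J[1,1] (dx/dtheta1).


J[1,1] = -L1*sin(t1) - L2*sin(t1+t2)
= -5.2*sin(25) - 2.6*sin(92)
= -4.796


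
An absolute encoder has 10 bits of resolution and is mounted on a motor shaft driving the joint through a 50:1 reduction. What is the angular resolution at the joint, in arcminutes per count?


counts = 2^10 = 1024
effective counts at joint = 1024 * 50 = 51200
resolution = 360*60 / 51200
= 0.4219 arcmin/count


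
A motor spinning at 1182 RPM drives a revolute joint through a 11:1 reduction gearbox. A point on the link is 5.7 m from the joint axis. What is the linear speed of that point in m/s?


omega_motor = 1182 * 2*pi/60 = 123.7788 rad/s
omega_joint = omega_motor / 11 = 11.2526 rad/s
v = omega_joint * r = 11.2526 * 5.7
= 64.1399 m/s


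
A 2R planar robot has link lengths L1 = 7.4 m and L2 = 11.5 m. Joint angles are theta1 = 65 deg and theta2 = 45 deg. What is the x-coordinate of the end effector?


Convert angles to radians: theta1 = 1.1345, theta2 = 0.7854
x = L1*cos(theta1) + L2*cos(theta1+theta2)
x = 3.1274 + -3.9332
x = -0.8059


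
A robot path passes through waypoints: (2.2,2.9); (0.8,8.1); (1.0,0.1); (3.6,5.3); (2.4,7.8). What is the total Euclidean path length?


Segment lengths:
  seg1 = sqrt((-1.4)^2 + (5.2)^2) = 5.3852
  seg2 = sqrt((0.2)^2 + (-8.0)^2) = 8.0025
  seg3 = sqrt((2.6)^2 + (5.2)^2) = 5.8138
  seg4 = sqrt((-1.2)^2 + (2.5)^2) = 2.7731
Total = 21.9745


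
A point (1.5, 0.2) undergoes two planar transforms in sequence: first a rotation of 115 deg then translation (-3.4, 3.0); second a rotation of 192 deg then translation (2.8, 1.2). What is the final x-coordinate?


After transform 1:
x1 = cos(115)*1.5 - sin(115)*0.2 + -3.4 = -4.2152
y1 = sin(115)*1.5 + cos(115)*0.2 + 3.0 = 4.2749
After transform 2:
x2 = cos(192)*-4.2152 - sin(192)*4.2749 + 2.8
= 7.8119


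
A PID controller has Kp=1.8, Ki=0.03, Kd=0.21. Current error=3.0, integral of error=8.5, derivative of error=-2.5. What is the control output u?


u = Kp*e + Ki*int(e) + Kd*de/dt
= 1.8*3.0 + 0.03*8.5 + 0.21*(-2.5)
= 5.4 + 0.255 + -0.525
= 5.13


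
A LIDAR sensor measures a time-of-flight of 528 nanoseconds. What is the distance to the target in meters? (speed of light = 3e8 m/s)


tof = 528 ns = 5.28e-07 s
dist = c * tof / 2
= 3e8 * 5.28e-07 / 2
= 79.2 m


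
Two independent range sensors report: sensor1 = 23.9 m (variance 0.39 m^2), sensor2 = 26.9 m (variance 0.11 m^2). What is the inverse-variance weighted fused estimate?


w1 = (1/var1) / (1/var1 + 1/var2)
   = 2.5641 / (2.5641 + 9.0909) = 0.22
w2 = 1 - w1 = 0.78
fused = w1*s1 + w2*s2 = 5.258 + 20.982
= 26.24 m


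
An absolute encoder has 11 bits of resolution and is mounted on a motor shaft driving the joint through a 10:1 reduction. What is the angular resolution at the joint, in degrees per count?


counts = 2^11 = 2048
effective counts at joint = 2048 * 10 = 20480
resolution = 360 / 20480
= 0.0176 deg/count


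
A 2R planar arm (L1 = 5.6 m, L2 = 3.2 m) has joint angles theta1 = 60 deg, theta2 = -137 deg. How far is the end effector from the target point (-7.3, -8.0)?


End effector via forward kinematics:
x = L1*cos(t1) + L2*cos(t1+t2) = 3.5198
y = L1*sin(t1) + L2*sin(t1+t2) = 1.7318
Distance to target:
d = sqrt((-7.3 - 3.5198)^2 + (-8.0 - 1.7318)^2)
= sqrt(117.069 + 94.7071)
= 14.5525 m


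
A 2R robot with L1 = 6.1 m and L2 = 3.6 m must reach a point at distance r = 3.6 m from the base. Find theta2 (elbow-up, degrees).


cos(theta2) = (r^2 - L1^2 - L2^2) / (2*L1*L2)
cos(theta2) = (12.96 - 37.21 - 12.96) / 43.92
cos(theta2) = -0.847222
theta2 = 147.9108 degrees


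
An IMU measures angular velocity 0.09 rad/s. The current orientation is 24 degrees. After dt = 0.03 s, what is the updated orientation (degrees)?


delta_theta = w * dt = 0.09 * 0.03 = 0.0027 rad
= 0.1547 deg
theta_new = 24 + 0.1547 = 24.1547 deg


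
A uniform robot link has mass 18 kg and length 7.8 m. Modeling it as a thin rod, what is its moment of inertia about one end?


I = (1/3) * m * L^2
= (1/3) * 18 * 7.8^2
= 0.333333 * 18 * 60.84
= 365.04 kg*m^2


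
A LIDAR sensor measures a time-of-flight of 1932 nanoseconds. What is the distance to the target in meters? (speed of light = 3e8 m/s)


tof = 1932 ns = 1.932e-06 s
dist = c * tof / 2
= 3e8 * 1.932e-06 / 2
= 289.8 m


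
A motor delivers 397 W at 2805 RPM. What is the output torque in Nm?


omega = 2805 * 2*pi/60 = 293.7389 rad/s
tau = P / omega = 397 / 293.7389
= 1.3515 Nm


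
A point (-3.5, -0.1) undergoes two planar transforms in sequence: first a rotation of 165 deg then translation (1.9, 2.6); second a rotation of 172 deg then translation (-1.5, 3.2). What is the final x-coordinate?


After transform 1:
x1 = cos(165)*-3.5 - sin(165)*-0.1 + 1.9 = 5.3066
y1 = sin(165)*-3.5 + cos(165)*-0.1 + 2.6 = 1.7907
After transform 2:
x2 = cos(172)*5.3066 - sin(172)*1.7907 + -1.5
= -7.0042


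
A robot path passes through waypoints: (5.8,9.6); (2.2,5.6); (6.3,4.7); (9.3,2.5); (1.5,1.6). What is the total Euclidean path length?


Segment lengths:
  seg1 = sqrt((-3.6)^2 + (-4.0)^2) = 5.3814
  seg2 = sqrt((4.1)^2 + (-0.9)^2) = 4.1976
  seg3 = sqrt((3.0)^2 + (-2.2)^2) = 3.7202
  seg4 = sqrt((-7.8)^2 + (-0.9)^2) = 7.8518
Total = 21.151


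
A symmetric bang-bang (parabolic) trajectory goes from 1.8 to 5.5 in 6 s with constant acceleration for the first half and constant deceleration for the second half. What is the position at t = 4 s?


Symmetric rest-to-rest: each phase covers (pf-p0)/2 in time T/2. 0.5*a*(T/2)^2 = (pf-p0)/2 => a = 4*(pf-p0)/T^2
a = 4*(5.5-1.8)/6^2 = 0.4111
t = 4 is in the deceleration phase (t > T/2).
p = pf - 0.5*a*(T-t)^2 = 5.5 - 0.5*0.4111*2^2
= 4.6778


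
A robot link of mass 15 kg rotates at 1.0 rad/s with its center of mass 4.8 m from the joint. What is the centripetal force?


F = m * omega^2 * r
= 15 * 1.0^2 * 4.8
= 15 * 1.0 * 4.8
= 72.0 N


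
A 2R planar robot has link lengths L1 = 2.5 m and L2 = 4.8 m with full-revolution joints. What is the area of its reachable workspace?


r_max = L1 + L2 = 7.3 m
r_min = |L1 - L2| = 2.3 m
Area = pi*(r_max^2 - r_min^2)
= pi*(53.29 - 5.29)
= pi * 48.0
= 150.7964 m^2


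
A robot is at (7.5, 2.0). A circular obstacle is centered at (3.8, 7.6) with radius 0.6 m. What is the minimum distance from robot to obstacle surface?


center_dist = sqrt((7.5-3.8)^2 + (2.0-7.6)^2)
= sqrt(13.69 + 31.36)
= 6.7119
min_dist = center_dist - radius = 6.7119 - 0.6 = 6.1119 m


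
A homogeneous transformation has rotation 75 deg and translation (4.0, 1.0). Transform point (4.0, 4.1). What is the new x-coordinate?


x' = cos(theta)*px - sin(theta)*py + tx
= 0.2588*4.0 - 0.9659*4.1 + 4.0
= 1.075


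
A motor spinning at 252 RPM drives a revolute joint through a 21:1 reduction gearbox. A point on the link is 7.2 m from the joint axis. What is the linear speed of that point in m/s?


omega_motor = 252 * 2*pi/60 = 26.3894 rad/s
omega_joint = omega_motor / 21 = 1.2566 rad/s
v = omega_joint * r = 1.2566 * 7.2
= 9.0478 m/s


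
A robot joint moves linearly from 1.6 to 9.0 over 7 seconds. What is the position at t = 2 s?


s = t/T = 2/7 = 0.2857
p(t) = p0 + (pf-p0)*s
= 1.6 + (9.0 - 1.6) * 0.2857
= 3.7143


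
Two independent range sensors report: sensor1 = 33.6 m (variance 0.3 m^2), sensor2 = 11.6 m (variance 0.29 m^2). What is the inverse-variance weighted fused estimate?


w1 = (1/var1) / (1/var1 + 1/var2)
   = 3.3333 / (3.3333 + 3.4483) = 0.4915
w2 = 1 - w1 = 0.5085
fused = w1*s1 + w2*s2 = 16.5153 + 5.8983
= 22.4136 m


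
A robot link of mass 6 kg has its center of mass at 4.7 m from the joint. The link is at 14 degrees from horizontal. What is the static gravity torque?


tau = m*g*L*cos(angle)
= 6 * 9.81 * 4.7 * cos(14 deg)
= 6 * 9.81 * 4.7 * 0.9703
= 268.4246 Nm


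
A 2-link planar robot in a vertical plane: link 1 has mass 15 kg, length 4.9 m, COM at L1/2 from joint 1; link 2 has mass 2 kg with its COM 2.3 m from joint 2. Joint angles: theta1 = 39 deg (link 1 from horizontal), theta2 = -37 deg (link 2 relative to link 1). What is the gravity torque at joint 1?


Horizontal distance from joint 1 to link-1 COM:
  x_c1 = (L1/2)*cos(t1) = 2.45 * 0.7771 = 1.904 m
Horizontal distance from joint 1 to link-2 COM:
  x_c2 = L1*cos(t1) + Lc2*cos(t1+t2)
       = 4.9*0.7771 + 2.3*0.9994 = 6.1066 m
tau1 = m1*g*x_c1 + m2*g*x_c2
     = 15*9.81*1.904 + 2*9.81*6.1066
     = 280.1747 + 119.8118
     = 399.9865 Nm


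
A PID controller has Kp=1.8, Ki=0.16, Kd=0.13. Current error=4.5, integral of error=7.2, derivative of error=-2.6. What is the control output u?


u = Kp*e + Ki*int(e) + Kd*de/dt
= 1.8*4.5 + 0.16*7.2 + 0.13*(-2.6)
= 8.1 + 1.152 + -0.338
= 8.914


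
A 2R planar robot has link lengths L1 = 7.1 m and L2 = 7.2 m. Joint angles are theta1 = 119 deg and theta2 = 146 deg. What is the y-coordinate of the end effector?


Convert angles to radians: theta1 = 2.0769, theta2 = 2.5482
y = L1*sin(theta1) + L2*sin(theta1+theta2)
y = 6.2098 + -7.1726
y = -0.9628


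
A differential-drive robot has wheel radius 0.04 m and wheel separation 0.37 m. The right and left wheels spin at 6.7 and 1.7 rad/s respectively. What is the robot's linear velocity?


vR = r*wR = 0.04*6.7 = 0.268 m/s
vL = r*wL = 0.04*1.7 = 0.068 m/s
v = (vR+vL)/2 = 0.168 m/s
omega = (vR-vL)/L = 0.5405 rad/s
linear velocity = 0.168 m/s


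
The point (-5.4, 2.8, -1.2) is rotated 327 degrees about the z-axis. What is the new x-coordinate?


Rotation about z-axis: x' = x*cos(theta) - y*sin(theta)
= -5.4 * 0.8387 - 2.8 * -0.5446
= -3.0038


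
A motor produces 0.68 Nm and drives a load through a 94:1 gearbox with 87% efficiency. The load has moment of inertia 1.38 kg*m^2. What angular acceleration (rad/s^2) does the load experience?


tau_out = tau_motor * N * eta
= 0.68 * 94 * 0.87 = 55.6104 Nm
alpha = tau_out / I = 55.6104 / 1.38
= 40.2974 rad/s^2


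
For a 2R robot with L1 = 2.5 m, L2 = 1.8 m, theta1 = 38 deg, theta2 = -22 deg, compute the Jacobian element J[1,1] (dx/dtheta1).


J[1,1] = -L1*sin(t1) - L2*sin(t1+t2)
= -2.5*sin(38) - 1.8*sin(16)
= -2.0353


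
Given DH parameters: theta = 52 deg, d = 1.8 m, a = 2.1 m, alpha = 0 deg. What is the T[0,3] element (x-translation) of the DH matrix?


T[0,3] = a * cos(theta)
= 2.1 * cos(52 deg)
= 2.1 * 0.6157
= 1.2929


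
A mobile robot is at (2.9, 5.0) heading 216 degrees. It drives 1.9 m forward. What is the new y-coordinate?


y_new = y0 + d*sin(theta)
= 5.0 + 1.9*sin(216)
= 5.0 + -1.1168
= 3.8832


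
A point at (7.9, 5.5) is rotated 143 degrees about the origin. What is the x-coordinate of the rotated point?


x' = x*cos(theta) - y*sin(theta)
cos(143 deg) = -0.7986, sin(143 deg) = 0.6018
x' = 7.9 * -0.7986 - 5.5 * 0.6018
= -6.3092 - 3.31
= -9.6192


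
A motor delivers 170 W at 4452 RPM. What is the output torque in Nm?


omega = 4452 * 2*pi/60 = 466.2123 rad/s
tau = P / omega = 170 / 466.2123
= 0.3646 Nm


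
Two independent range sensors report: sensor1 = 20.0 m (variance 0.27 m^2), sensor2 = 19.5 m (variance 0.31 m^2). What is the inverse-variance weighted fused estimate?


w1 = (1/var1) / (1/var1 + 1/var2)
   = 3.7037 / (3.7037 + 3.2258) = 0.5345
w2 = 1 - w1 = 0.4655
fused = w1*s1 + w2*s2 = 10.6897 + 9.0776
= 19.7672 m


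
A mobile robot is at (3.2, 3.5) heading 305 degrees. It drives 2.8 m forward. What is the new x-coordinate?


x_new = x0 + d*cos(theta)
= 3.2 + 2.8*cos(305)
= 3.2 + 1.606
= 4.806


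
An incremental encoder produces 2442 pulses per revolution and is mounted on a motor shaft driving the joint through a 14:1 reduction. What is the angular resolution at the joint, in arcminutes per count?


counts per rev = 2442
effective counts at joint = 2442 * 14 = 34188
resolution = 360*60 / 34188
= 0.6318 arcmin/count


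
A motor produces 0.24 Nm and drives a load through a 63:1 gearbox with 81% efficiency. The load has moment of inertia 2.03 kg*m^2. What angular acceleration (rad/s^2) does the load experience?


tau_out = tau_motor * N * eta
= 0.24 * 63 * 0.81 = 12.2472 Nm
alpha = tau_out / I = 12.2472 / 2.03
= 6.0331 rad/s^2


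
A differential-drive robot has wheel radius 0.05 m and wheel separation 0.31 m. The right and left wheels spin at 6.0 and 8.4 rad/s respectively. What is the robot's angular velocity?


vR = r*wR = 0.05*6.0 = 0.3 m/s
vL = r*wL = 0.05*8.4 = 0.42 m/s
v = (vR+vL)/2 = 0.36 m/s
omega = (vR-vL)/L = -0.3871 rad/s
angular velocity = -0.3871 rad/s


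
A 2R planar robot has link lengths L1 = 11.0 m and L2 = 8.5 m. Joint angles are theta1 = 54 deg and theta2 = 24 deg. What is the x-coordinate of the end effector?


Convert angles to radians: theta1 = 0.9425, theta2 = 0.4189
x = L1*cos(theta1) + L2*cos(theta1+theta2)
x = 6.4656 + 1.7672
x = 8.2329


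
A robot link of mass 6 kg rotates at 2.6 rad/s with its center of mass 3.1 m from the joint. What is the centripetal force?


F = m * omega^2 * r
= 6 * 2.6^2 * 3.1
= 6 * 6.76 * 3.1
= 125.736 N


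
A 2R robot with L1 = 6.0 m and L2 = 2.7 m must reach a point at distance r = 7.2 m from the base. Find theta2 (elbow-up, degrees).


cos(theta2) = (r^2 - L1^2 - L2^2) / (2*L1*L2)
cos(theta2) = (51.84 - 36.0 - 7.29) / 32.4
cos(theta2) = 0.263889
theta2 = 74.6991 degrees


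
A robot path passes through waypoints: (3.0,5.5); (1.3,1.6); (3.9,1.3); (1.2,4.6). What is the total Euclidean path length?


Segment lengths:
  seg1 = sqrt((-1.7)^2 + (-3.9)^2) = 4.2544
  seg2 = sqrt((2.6)^2 + (-0.3)^2) = 2.6173
  seg3 = sqrt((-2.7)^2 + (3.3)^2) = 4.2638
Total = 11.1355


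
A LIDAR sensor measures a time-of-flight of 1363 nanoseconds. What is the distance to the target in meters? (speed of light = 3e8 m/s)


tof = 1363 ns = 1.363e-06 s
dist = c * tof / 2
= 3e8 * 1.363e-06 / 2
= 204.45 m


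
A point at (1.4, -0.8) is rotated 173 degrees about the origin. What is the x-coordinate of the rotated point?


x' = x*cos(theta) - y*sin(theta)
cos(173 deg) = -0.9925, sin(173 deg) = 0.1219
x' = 1.4 * -0.9925 - -0.8 * 0.1219
= -1.3896 - -0.0975
= -1.2921


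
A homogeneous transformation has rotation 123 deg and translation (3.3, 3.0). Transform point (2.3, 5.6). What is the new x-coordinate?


x' = cos(theta)*px - sin(theta)*py + tx
= -0.5446*2.3 - 0.8387*5.6 + 3.3
= -2.6492


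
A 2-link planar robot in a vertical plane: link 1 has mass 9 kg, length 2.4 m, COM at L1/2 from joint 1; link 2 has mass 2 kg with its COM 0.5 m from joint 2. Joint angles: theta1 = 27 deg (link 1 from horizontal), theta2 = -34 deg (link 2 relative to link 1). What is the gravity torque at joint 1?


Horizontal distance from joint 1 to link-1 COM:
  x_c1 = (L1/2)*cos(t1) = 1.2 * 0.891 = 1.0692 m
Horizontal distance from joint 1 to link-2 COM:
  x_c2 = L1*cos(t1) + Lc2*cos(t1+t2)
       = 2.4*0.891 + 0.5*0.9925 = 2.6347 m
tau1 = m1*g*x_c1 + m2*g*x_c2
     = 9*9.81*1.0692 + 2*9.81*2.6347
     = 94.4004 + 51.6926
     = 146.093 Nm


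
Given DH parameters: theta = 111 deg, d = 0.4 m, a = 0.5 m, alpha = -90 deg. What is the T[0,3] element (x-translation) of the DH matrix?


T[0,3] = a * cos(theta)
= 0.5 * cos(111 deg)
= 0.5 * -0.3584
= -0.1792


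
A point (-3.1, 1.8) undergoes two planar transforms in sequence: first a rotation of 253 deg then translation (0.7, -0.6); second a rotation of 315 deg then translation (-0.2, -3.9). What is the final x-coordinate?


After transform 1:
x1 = cos(253)*-3.1 - sin(253)*1.8 + 0.7 = 3.3277
y1 = sin(253)*-3.1 + cos(253)*1.8 + -0.6 = 1.8383
After transform 2:
x2 = cos(315)*3.3277 - sin(315)*1.8383 + -0.2
= 3.4529


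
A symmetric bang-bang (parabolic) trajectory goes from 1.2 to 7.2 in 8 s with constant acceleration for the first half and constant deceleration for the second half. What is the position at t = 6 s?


Symmetric rest-to-rest: each phase covers (pf-p0)/2 in time T/2. 0.5*a*(T/2)^2 = (pf-p0)/2 => a = 4*(pf-p0)/T^2
a = 4*(7.2-1.2)/8^2 = 0.375
t = 6 is in the deceleration phase (t > T/2).
p = pf - 0.5*a*(T-t)^2 = 7.2 - 0.5*0.375*2^2
= 6.45


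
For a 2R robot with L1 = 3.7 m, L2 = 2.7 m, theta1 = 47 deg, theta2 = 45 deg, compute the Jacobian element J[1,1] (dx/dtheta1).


J[1,1] = -L1*sin(t1) - L2*sin(t1+t2)
= -3.7*sin(47) - 2.7*sin(92)
= -5.4044


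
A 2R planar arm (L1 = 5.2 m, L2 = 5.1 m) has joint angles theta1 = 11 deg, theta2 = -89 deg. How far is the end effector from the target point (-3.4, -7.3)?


End effector via forward kinematics:
x = L1*cos(t1) + L2*cos(t1+t2) = 6.1648
y = L1*sin(t1) + L2*sin(t1+t2) = -3.9963
Distance to target:
d = sqrt((-3.4 - 6.1648)^2 + (-7.3 - -3.9963)^2)
= sqrt(91.4856 + 10.9141)
= 10.1193 m


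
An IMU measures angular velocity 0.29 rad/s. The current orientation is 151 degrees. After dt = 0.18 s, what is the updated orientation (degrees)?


delta_theta = w * dt = 0.29 * 0.18 = 0.0522 rad
= 2.9908 deg
theta_new = 151 + 2.9908 = 153.9908 deg


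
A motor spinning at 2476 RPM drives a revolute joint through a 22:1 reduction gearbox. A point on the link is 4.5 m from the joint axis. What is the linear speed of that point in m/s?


omega_motor = 2476 * 2*pi/60 = 259.2861 rad/s
omega_joint = omega_motor / 22 = 11.7857 rad/s
v = omega_joint * r = 11.7857 * 4.5
= 53.0358 m/s


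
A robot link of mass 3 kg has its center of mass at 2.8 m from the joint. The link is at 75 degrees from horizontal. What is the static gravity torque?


tau = m*g*L*cos(angle)
= 3 * 9.81 * 2.8 * cos(75 deg)
= 3 * 9.81 * 2.8 * 0.2588
= 21.3277 Nm


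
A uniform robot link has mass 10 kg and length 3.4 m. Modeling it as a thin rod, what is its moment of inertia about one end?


I = (1/3) * m * L^2
= (1/3) * 10 * 3.4^2
= 0.333333 * 10 * 11.56
= 38.5333 kg*m^2


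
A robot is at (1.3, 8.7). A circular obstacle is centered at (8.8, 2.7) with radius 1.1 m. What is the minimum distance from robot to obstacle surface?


center_dist = sqrt((1.3-8.8)^2 + (8.7-2.7)^2)
= sqrt(56.25 + 36.0)
= 9.6047
min_dist = center_dist - radius = 9.6047 - 1.1 = 8.5047 m


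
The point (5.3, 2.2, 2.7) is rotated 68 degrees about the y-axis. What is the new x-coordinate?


Rotation about y-axis: x' = x*cos(theta) + z*sin(theta)
= 5.3 * 0.3746 + 2.7 * 0.9272
= 4.4888


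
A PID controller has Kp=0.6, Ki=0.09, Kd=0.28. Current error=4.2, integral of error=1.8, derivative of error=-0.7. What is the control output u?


u = Kp*e + Ki*int(e) + Kd*de/dt
= 0.6*4.2 + 0.09*1.8 + 0.28*(-0.7)
= 2.52 + 0.162 + -0.196
= 2.486


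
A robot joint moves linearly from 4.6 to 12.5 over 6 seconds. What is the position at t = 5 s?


s = t/T = 5/6 = 0.8333
p(t) = p0 + (pf-p0)*s
= 4.6 + (12.5 - 4.6) * 0.8333
= 11.1833


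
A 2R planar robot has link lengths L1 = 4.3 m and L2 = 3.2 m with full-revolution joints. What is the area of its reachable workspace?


r_max = L1 + L2 = 7.5 m
r_min = |L1 - L2| = 1.1 m
Area = pi*(r_max^2 - r_min^2)
= pi*(56.25 - 1.21)
= pi * 55.04
= 172.9133 m^2


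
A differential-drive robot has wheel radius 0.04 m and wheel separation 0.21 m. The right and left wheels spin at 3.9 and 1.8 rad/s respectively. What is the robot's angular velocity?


vR = r*wR = 0.04*3.9 = 0.156 m/s
vL = r*wL = 0.04*1.8 = 0.072 m/s
v = (vR+vL)/2 = 0.114 m/s
omega = (vR-vL)/L = 0.4 rad/s
angular velocity = 0.4 rad/s


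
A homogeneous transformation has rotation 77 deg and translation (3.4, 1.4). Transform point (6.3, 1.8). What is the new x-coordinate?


x' = cos(theta)*px - sin(theta)*py + tx
= 0.225*6.3 - 0.9744*1.8 + 3.4
= 3.0633


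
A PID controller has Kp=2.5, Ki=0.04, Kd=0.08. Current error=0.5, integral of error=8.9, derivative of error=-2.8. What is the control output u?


u = Kp*e + Ki*int(e) + Kd*de/dt
= 2.5*0.5 + 0.04*8.9 + 0.08*(-2.8)
= 1.25 + 0.356 + -0.224
= 1.382


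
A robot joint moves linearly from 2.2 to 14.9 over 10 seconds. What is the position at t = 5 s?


s = t/T = 5/10 = 0.5
p(t) = p0 + (pf-p0)*s
= 2.2 + (14.9 - 2.2) * 0.5
= 8.55


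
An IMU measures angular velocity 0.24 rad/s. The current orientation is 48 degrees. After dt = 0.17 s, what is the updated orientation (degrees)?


delta_theta = w * dt = 0.24 * 0.17 = 0.0408 rad
= 2.3377 deg
theta_new = 48 + 2.3377 = 50.3377 deg


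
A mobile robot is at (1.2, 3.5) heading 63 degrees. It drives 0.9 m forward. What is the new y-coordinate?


y_new = y0 + d*sin(theta)
= 3.5 + 0.9*sin(63)
= 3.5 + 0.8019
= 4.3019


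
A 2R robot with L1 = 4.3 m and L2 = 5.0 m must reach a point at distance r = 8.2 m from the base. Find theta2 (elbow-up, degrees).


cos(theta2) = (r^2 - L1^2 - L2^2) / (2*L1*L2)
cos(theta2) = (67.24 - 18.49 - 25.0) / 43.0
cos(theta2) = 0.552326
theta2 = 56.4733 degrees


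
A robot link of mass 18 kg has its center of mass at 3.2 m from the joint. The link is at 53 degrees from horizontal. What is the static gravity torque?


tau = m*g*L*cos(angle)
= 18 * 9.81 * 3.2 * cos(53 deg)
= 18 * 9.81 * 3.2 * 0.6018
= 340.0592 Nm


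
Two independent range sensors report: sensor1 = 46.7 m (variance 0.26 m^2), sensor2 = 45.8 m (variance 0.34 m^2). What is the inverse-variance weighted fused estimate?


w1 = (1/var1) / (1/var1 + 1/var2)
   = 3.8462 / (3.8462 + 2.9412) = 0.5667
w2 = 1 - w1 = 0.4333
fused = w1*s1 + w2*s2 = 26.4633 + 19.8467
= 46.31 m


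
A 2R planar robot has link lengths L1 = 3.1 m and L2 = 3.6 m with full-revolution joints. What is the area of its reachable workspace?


r_max = L1 + L2 = 6.7 m
r_min = |L1 - L2| = 0.5 m
Area = pi*(r_max^2 - r_min^2)
= pi*(44.89 - 0.25)
= pi * 44.64
= 140.2407 m^2


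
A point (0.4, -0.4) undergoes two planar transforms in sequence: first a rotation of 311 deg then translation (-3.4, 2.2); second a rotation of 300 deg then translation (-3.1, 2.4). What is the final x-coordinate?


After transform 1:
x1 = cos(311)*0.4 - sin(311)*-0.4 + -3.4 = -3.4395
y1 = sin(311)*0.4 + cos(311)*-0.4 + 2.2 = 1.6357
After transform 2:
x2 = cos(300)*-3.4395 - sin(300)*1.6357 + -3.1
= -3.4032


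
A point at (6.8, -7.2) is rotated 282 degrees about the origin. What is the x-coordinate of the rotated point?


x' = x*cos(theta) - y*sin(theta)
cos(282 deg) = 0.2079, sin(282 deg) = -0.9781
x' = 6.8 * 0.2079 - -7.2 * -0.9781
= 1.4138 - 7.0427
= -5.6289


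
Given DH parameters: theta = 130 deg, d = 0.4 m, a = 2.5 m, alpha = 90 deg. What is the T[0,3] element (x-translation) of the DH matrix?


T[0,3] = a * cos(theta)
= 2.5 * cos(130 deg)
= 2.5 * -0.6428
= -1.607


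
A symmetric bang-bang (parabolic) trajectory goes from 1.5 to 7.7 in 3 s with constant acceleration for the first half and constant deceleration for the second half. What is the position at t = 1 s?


Symmetric rest-to-rest: each phase covers (pf-p0)/2 in time T/2. 0.5*a*(T/2)^2 = (pf-p0)/2 => a = 4*(pf-p0)/T^2
a = 4*(7.7-1.5)/3^2 = 2.7556
t = 1 is in the acceleration phase (t <= T/2).
p = p0 + 0.5*a*t^2 = 1.5 + 0.5*2.7556*1^2
= 2.8778


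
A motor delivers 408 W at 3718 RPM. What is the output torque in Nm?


omega = 3718 * 2*pi/60 = 389.348 rad/s
tau = P / omega = 408 / 389.348
= 1.0479 Nm


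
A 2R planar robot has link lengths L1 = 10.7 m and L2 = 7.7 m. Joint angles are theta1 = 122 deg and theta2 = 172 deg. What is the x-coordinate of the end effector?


Convert angles to radians: theta1 = 2.1293, theta2 = 3.002
x = L1*cos(theta1) + L2*cos(theta1+theta2)
x = -5.6701 + 3.1319
x = -2.5383


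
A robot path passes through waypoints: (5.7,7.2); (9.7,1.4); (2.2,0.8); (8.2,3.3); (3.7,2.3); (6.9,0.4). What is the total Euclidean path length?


Segment lengths:
  seg1 = sqrt((4.0)^2 + (-5.8)^2) = 7.0456
  seg2 = sqrt((-7.5)^2 + (-0.6)^2) = 7.524
  seg3 = sqrt((6.0)^2 + (2.5)^2) = 6.5
  seg4 = sqrt((-4.5)^2 + (-1.0)^2) = 4.6098
  seg5 = sqrt((3.2)^2 + (-1.9)^2) = 3.7216
Total = 29.4009


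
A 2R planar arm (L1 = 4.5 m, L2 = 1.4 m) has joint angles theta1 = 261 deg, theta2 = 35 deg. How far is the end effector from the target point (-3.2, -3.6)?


End effector via forward kinematics:
x = L1*cos(t1) + L2*cos(t1+t2) = -0.0902
y = L1*sin(t1) + L2*sin(t1+t2) = -5.7029
Distance to target:
d = sqrt((-3.2 - -0.0902)^2 + (-3.6 - -5.7029)^2)
= sqrt(9.6706 + 4.4222)
= 3.754 m


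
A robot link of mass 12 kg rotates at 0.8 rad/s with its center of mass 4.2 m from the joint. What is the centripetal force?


F = m * omega^2 * r
= 12 * 0.8^2 * 4.2
= 12 * 0.64 * 4.2
= 32.256 N


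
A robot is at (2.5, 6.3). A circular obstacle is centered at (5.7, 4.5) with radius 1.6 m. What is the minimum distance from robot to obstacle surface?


center_dist = sqrt((2.5-5.7)^2 + (6.3-4.5)^2)
= sqrt(10.24 + 3.24)
= 3.6715
min_dist = center_dist - radius = 3.6715 - 1.6 = 2.0715 m


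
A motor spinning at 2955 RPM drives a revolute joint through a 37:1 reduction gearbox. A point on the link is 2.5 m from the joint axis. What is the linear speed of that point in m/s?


omega_motor = 2955 * 2*pi/60 = 309.4469 rad/s
omega_joint = omega_motor / 37 = 8.3634 rad/s
v = omega_joint * r = 8.3634 * 2.5
= 20.9086 m/s


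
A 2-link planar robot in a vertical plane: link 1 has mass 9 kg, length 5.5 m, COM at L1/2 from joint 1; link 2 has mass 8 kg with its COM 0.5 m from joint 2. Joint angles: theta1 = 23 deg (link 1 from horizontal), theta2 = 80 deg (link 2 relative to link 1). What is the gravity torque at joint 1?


Horizontal distance from joint 1 to link-1 COM:
  x_c1 = (L1/2)*cos(t1) = 2.75 * 0.9205 = 2.5314 m
Horizontal distance from joint 1 to link-2 COM:
  x_c2 = L1*cos(t1) + Lc2*cos(t1+t2)
       = 5.5*0.9205 + 0.5*-0.225 = 4.9503 m
tau1 = m1*g*x_c1 + m2*g*x_c2
     = 9*9.81*2.5314 + 8*9.81*4.9503
     = 223.4963 + 388.4996
     = 611.9959 Nm


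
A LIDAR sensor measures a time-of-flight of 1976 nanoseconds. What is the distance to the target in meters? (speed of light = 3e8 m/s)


tof = 1976 ns = 1.976e-06 s
dist = c * tof / 2
= 3e8 * 1.976e-06 / 2
= 296.4 m


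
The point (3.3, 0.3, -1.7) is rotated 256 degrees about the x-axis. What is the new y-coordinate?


Rotation about x-axis: y' = y*cos(theta) - z*sin(theta)
= 0.3 * -0.2419 - -1.7 * -0.9703
= -1.7221


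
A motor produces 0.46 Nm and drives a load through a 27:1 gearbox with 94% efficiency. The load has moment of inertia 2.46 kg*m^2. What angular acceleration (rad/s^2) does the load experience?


tau_out = tau_motor * N * eta
= 0.46 * 27 * 0.94 = 11.6748 Nm
alpha = tau_out / I = 11.6748 / 2.46
= 4.7459 rad/s^2
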